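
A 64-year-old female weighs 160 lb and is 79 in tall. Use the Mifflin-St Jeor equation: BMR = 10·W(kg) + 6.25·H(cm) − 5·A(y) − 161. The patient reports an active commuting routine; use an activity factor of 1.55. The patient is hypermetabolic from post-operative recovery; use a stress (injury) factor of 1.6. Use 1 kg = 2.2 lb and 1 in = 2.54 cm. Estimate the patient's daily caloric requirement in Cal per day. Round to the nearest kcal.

Convert to metric: weight = 160 ÷ 2.2 = 72.7273 kg; height = 79 × 2.54 = 200.66 cm.
Mifflin-St Jeor (female): BMR = 10(72.7273) + 6.25(200.66) − 5(64) − 161 = 727.2727 + 1254.125 − 320 − 161 = 1500.3977 kcal/day.
TEE = BMR × activity factor = 1500.3977 × 1.55 = 2325.6165 kcal/day.
Apply stress factor: 2325.6165 × 1.6 = 3720.9864 kcal/day.

3721 Cal per day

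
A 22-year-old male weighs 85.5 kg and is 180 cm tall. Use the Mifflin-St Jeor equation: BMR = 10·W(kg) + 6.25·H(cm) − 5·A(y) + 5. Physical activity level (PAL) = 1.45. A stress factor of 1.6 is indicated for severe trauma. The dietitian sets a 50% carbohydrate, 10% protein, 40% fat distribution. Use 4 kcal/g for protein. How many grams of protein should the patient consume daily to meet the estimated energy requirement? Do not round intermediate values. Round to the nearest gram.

109 g/day

Mifflin-St Jeor (male): BMR = 10(85.5) + 6.25(180) − 5(22) + 5 = 855 + 1125 − 110 + 5 = 1875 kcal/day.
TEE = 1875 × 1.45 = 2718.75 kcal/day.
With stress factor 1.6: 2718.75 × 1.6 = 4350 kcal/day.
Protein energy = 10% × 4350 = 435 kcal.
Protein = 435 ÷ 4 kcal/g = 108.75 g.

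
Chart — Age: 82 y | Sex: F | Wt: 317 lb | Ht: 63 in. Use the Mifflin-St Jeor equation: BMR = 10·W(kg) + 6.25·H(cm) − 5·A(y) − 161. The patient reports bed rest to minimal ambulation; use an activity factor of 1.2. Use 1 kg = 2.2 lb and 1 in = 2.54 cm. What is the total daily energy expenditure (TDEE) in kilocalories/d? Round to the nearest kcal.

Convert to metric: weight = 317 ÷ 2.2 = 144.0909 kg; height = 63 × 2.54 = 160.02 cm.
Mifflin-St Jeor (female): BMR = 10(144.0909) + 6.25(160.02) − 5(82) − 161 = 1440.9091 + 1000.125 − 410 − 161 = 1870.0341 kcal/day.
TEE = BMR × activity factor = 1870.0341 × 1.2 = 2244.0409 kcal/day.

2244 kilocalories/d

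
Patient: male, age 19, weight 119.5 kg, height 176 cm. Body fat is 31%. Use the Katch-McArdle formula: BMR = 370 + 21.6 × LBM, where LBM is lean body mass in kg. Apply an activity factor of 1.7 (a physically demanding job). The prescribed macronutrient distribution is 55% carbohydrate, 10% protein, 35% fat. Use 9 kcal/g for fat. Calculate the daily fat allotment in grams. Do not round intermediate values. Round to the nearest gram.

LBM = 119.5 × (1 − 0.31) = 82.455 kg. Katch-McArdle: BMR = 370 + 21.6 × 82.455 = 2151.028 kcal/day.
TEE = 2151.028 × 1.7 = 3656.7476 kcal/day.
Fat energy = 35% × 3656.7476 = 1279.8617 kcal.
Fat = 1279.8617 ÷ 9 kcal/g = 142.2069 g.

142 g/day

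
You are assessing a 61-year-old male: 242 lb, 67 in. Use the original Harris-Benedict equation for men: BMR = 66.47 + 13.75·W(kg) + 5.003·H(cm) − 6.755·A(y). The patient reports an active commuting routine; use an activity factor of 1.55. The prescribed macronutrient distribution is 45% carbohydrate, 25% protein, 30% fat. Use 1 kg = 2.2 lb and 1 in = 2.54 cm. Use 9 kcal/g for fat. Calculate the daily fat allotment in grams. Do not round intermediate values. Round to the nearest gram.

104 g/day

Convert to metric: weight = 242 ÷ 2.2 = 110 kg; height = 67 × 2.54 = 170.18 cm.
Harris-Benedict: BMR = 66.47 + 13.75(110) + 5.003(170.18) − 6.755(61) = 2018.3255 kcal/day.
TEE = 2018.3255 × 1.55 = 3128.4046 kcal/day.
Fat energy = 30% × 3128.4046 = 938.5214 kcal.
Fat = 938.5214 ÷ 9 kcal/g = 104.2802 g.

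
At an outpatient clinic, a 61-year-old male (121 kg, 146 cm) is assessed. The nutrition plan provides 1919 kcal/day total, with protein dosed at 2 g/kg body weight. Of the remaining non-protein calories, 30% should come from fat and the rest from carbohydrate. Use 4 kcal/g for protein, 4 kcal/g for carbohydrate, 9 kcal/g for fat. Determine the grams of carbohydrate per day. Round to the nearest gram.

Protein = 2 × 121 = 242 g → 242 × 4 = 968 kcal.
Non-protein calories = 1919 − 968 = 951 kcal.
Fat: 30% × 951 = 285.3 kcal; carbohydrate: 665.7 kcal.
Carbohydrate: 665.7 kcal ÷ 4 kcal/g = 166.425 g.

166 g/day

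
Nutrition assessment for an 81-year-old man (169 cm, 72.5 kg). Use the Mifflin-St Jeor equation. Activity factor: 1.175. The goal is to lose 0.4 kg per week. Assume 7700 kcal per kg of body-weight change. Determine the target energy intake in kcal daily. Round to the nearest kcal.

Mifflin-St Jeor (male): BMR = 10(72.5) + 6.25(169) − 5(81) + 5 = 725 + 1056.25 − 405 + 5 = 1381.25 kcal/day.
TEE = 1381.25 × 1.175 = 1622.9688 kcal/day.
Required daily deficit = 0.4 × 7700 ÷ 7 = 440 kcal/day.
Target intake = 1622.9688 − 440 = 1182.9688 kcal/day.

1183 kcal daily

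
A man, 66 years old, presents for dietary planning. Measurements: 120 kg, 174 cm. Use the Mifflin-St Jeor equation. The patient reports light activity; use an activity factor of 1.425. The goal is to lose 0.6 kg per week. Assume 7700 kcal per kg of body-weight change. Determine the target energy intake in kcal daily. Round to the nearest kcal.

Mifflin-St Jeor (male): BMR = 10(120) + 6.25(174) − 5(66) + 5 = 1200 + 1087.5 − 330 + 5 = 1962.5 kcal/day.
TEE = 1962.5 × 1.425 = 2796.5625 kcal/day.
Required daily deficit = 0.6 × 7700 ÷ 7 = 660 kcal/day.
Target intake = 2796.5625 − 660 = 2136.5625 kcal/day.

2137 kcal daily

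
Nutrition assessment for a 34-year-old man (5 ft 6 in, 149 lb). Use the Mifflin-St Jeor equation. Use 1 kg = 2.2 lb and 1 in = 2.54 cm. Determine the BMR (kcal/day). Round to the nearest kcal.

Convert to metric: weight = 149 ÷ 2.2 = 67.7273 kg; height = (5×12 + 6) × 2.54 = 66 × 2.54 = 167.64 cm.
Mifflin-St Jeor (male): BMR = 10(67.7273) + 6.25(167.64) − 5(34) + 5 = 677.2727 + 1047.75 − 170 + 5 = 1560.0227 kcal/day.

1560 kcal/day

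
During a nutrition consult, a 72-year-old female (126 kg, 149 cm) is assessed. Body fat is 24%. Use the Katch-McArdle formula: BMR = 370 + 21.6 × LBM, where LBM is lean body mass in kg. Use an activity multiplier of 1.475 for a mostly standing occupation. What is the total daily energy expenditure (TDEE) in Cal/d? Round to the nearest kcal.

LBM = 126 × (1 − 0.24) = 95.76 kg. Katch-McArdle: BMR = 370 + 21.6 × 95.76 = 2438.416 kcal/day.
TEE = BMR × activity factor = 2438.416 × 1.475 = 3596.6636 kcal/day.

3597 Cal/d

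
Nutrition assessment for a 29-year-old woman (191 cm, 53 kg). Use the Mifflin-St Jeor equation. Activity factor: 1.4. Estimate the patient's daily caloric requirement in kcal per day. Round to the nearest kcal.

1985 kcal per day

Mifflin-St Jeor (female): BMR = 10(53) + 6.25(191) − 5(29) − 161 = 530 + 1193.75 − 145 − 161 = 1417.75 kcal/day.
TEE = BMR × activity factor = 1417.75 × 1.4 = 1984.85 kcal/day.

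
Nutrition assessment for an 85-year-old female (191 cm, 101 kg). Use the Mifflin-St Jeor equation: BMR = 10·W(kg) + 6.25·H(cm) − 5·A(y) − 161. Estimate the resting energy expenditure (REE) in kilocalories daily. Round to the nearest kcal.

1618 kilocalories daily

Mifflin-St Jeor (female): BMR = 10(101) + 6.25(191) − 5(85) − 161 = 1010 + 1193.75 − 425 − 161 = 1617.75 kcal/day.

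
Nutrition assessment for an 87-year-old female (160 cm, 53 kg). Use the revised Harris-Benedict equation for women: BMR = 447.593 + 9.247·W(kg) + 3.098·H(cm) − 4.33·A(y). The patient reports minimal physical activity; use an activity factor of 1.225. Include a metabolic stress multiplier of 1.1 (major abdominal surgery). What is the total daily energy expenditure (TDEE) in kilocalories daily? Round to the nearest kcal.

1424 kilocalories daily

Harris-Benedict: BMR = 447.593 + 9.247(53) + 3.098(160) − 4.33(87) = 1056.654 kcal/day.
TEE = BMR × activity factor = 1056.654 × 1.225 = 1294.4012 kcal/day.
Apply stress factor: 1294.4012 × 1.1 = 1423.8413 kcal/day.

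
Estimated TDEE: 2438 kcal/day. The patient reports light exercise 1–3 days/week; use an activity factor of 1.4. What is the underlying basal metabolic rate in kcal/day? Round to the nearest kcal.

BMR = TEE ÷ activity factor = 2438 ÷ 1.4 = 1741.4286 kcal/day.

1741 kcal/day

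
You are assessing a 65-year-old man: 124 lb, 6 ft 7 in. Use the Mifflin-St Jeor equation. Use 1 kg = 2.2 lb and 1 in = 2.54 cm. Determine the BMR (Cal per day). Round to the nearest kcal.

Convert to metric: weight = 124 ÷ 2.2 = 56.3636 kg; height = (6×12 + 7) × 2.54 = 79 × 2.54 = 200.66 cm.
Mifflin-St Jeor (male): BMR = 10(56.3636) + 6.25(200.66) − 5(65) + 5 = 563.6364 + 1254.125 − 325 + 5 = 1497.7614 kcal/day.

1498 Cal per day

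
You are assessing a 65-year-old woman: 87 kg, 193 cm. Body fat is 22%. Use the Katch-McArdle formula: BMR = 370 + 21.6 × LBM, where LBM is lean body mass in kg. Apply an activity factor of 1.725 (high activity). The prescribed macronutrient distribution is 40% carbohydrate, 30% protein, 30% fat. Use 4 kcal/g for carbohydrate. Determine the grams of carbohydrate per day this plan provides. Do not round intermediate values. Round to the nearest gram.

317 g/day

LBM = 87 × (1 − 0.22) = 67.86 kg. Katch-McArdle: BMR = 370 + 21.6 × 67.86 = 1835.776 kcal/day.
TEE = 1835.776 × 1.725 = 3166.7136 kcal/day.
Carbohydrate energy = 40% × 3166.7136 = 1266.6854 kcal.
Carbohydrate = 1266.6854 ÷ 4 kcal/g = 316.6714 g.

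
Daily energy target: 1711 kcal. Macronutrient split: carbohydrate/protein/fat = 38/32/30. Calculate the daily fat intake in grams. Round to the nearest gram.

57 g/day

Fat energy = 30% × 1711 = 513.3 kcal.
At 9 kcal/g: 513.3 ÷ 9 = 57.0333 g.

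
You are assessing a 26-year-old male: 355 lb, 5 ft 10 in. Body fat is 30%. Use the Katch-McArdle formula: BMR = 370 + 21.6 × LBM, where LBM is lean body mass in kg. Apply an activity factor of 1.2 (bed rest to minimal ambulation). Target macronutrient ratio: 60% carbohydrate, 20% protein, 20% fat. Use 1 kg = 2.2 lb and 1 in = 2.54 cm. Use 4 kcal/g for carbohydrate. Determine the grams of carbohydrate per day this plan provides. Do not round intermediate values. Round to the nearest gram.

506 g/day

Convert to metric: weight = 355 ÷ 2.2 = 161.3636 kg; height = (5×12 + 10) × 2.54 = 70 × 2.54 = 177.8 cm.
LBM = 161.3636 × (1 − 0.3) = 112.9545 kg. Katch-McArdle: BMR = 370 + 21.6 × 112.9545 = 2809.8182 kcal/day.
TEE = 2809.8182 × 1.2 = 3371.7818 kcal/day.
Carbohydrate energy = 60% × 3371.7818 = 2023.0691 kcal.
Carbohydrate = 2023.0691 ÷ 4 kcal/g = 505.7673 g.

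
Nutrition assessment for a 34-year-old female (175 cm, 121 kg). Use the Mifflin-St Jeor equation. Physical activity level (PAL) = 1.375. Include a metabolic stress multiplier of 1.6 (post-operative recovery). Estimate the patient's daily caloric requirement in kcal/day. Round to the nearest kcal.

Mifflin-St Jeor (female): BMR = 10(121) + 6.25(175) − 5(34) − 161 = 1210 + 1093.75 − 170 − 161 = 1972.75 kcal/day.
TEE = BMR × activity factor = 1972.75 × 1.375 = 2712.5313 kcal/day.
Apply stress factor: 2712.5313 × 1.6 = 4340.05 kcal/day.

4340 kcal/day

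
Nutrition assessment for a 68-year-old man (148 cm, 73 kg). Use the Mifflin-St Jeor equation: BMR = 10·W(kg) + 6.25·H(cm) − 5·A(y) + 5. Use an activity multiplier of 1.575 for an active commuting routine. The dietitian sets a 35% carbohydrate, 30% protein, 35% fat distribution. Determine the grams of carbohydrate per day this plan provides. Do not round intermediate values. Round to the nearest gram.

182 g/day

Mifflin-St Jeor (male): BMR = 10(73) + 6.25(148) − 5(68) + 5 = 730 + 925 − 340 + 5 = 1320 kcal/day.
TEE = 1320 × 1.575 = 2079 kcal/day.
Carbohydrate energy = 35% × 2079 = 727.65 kcal.
Carbohydrate = 727.65 ÷ 4 kcal/g = 181.9125 g.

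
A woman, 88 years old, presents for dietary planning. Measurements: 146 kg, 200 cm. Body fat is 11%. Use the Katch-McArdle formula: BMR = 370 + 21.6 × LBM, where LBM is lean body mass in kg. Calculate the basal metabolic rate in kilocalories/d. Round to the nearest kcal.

LBM = 146 × (1 − 0.11) = 129.94 kg. Katch-McArdle: BMR = 370 + 21.6 × 129.94 = 3176.704 kcal/day.

3177 kilocalories/d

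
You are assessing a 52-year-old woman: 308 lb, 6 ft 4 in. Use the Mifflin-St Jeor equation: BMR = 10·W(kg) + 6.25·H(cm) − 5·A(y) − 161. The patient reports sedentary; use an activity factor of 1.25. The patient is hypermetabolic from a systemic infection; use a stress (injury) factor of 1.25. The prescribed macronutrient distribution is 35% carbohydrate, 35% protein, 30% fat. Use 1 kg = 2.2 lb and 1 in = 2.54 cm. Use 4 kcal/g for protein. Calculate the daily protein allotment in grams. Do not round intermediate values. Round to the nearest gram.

Convert to metric: weight = 308 ÷ 2.2 = 140 kg; height = (6×12 + 4) × 2.54 = 76 × 2.54 = 193.04 cm.
Mifflin-St Jeor (female): BMR = 10(140) + 6.25(193.04) − 5(52) − 161 = 1400 + 1206.5 − 260 − 161 = 2185.5 kcal/day.
TEE = 2185.5 × 1.25 = 2731.875 kcal/day.
With stress factor 1.25: 2731.875 × 1.25 = 3414.8438 kcal/day.
Protein energy = 35% × 3414.8438 = 1195.1953 kcal.
Protein = 1195.1953 ÷ 4 kcal/g = 298.7988 g.

299 g/day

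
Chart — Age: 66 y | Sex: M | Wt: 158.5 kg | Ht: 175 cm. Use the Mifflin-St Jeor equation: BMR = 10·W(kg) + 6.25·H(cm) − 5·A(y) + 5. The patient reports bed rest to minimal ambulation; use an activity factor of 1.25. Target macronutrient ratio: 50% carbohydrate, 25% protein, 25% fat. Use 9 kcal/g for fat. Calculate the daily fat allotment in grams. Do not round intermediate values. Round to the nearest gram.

Mifflin-St Jeor (male): BMR = 10(158.5) + 6.25(175) − 5(66) + 5 = 1585 + 1093.75 − 330 + 5 = 2353.75 kcal/day.
TEE = 2353.75 × 1.25 = 2942.1875 kcal/day.
Fat energy = 25% × 2942.1875 = 735.5469 kcal.
Fat = 735.5469 ÷ 9 kcal/g = 81.7274 g.

82 g/day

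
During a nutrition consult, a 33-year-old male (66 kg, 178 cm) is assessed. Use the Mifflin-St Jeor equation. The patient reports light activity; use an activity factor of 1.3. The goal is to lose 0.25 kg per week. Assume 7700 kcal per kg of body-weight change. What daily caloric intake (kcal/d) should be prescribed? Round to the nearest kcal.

1821 kcal/d

Mifflin-St Jeor (male): BMR = 10(66) + 6.25(178) − 5(33) + 5 = 660 + 1112.5 − 165 + 5 = 1612.5 kcal/day.
TEE = 1612.5 × 1.3 = 2096.25 kcal/day.
Required daily deficit = 0.25 × 7700 ÷ 7 = 275 kcal/day.
Target intake = 2096.25 − 275 = 1821.25 kcal/day.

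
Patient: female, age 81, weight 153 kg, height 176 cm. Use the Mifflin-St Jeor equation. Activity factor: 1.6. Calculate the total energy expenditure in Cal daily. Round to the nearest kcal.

Mifflin-St Jeor (female): BMR = 10(153) + 6.25(176) − 5(81) − 161 = 1530 + 1100 − 405 − 161 = 2064 kcal/day.
TEE = BMR × activity factor = 2064 × 1.6 = 3302.4 kcal/day.

3302 Cal daily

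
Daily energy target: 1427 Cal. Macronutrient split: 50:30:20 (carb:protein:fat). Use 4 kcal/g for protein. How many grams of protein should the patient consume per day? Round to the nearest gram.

107 g/day

Protein energy = 30% × 1427 = 428.1 kcal.
At 4 kcal/g: 428.1 ÷ 4 = 107.025 g.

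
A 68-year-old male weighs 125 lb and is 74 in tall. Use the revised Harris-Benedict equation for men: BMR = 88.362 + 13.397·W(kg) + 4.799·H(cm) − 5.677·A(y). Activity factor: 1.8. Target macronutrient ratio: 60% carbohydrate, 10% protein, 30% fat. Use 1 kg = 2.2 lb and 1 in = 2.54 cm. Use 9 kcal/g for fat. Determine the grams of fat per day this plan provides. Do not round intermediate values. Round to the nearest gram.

Convert to metric: weight = 125 ÷ 2.2 = 56.8182 kg; height = 74 × 2.54 = 187.96 cm.
Harris-Benedict: BMR = 88.362 + 13.397(56.8182) + 4.799(187.96) − 5.677(68) = 1365.5392 kcal/day.
TEE = 1365.5392 × 1.8 = 2457.9706 kcal/day.
Fat energy = 30% × 2457.9706 = 737.3912 kcal.
Fat = 737.3912 ÷ 9 kcal/g = 81.9324 g.

82 g/day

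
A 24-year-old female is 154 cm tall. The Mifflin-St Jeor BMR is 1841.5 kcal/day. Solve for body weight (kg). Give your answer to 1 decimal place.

116.0 kg

1841.5 = 10·W + 6.25(154) − 5(24) − 161
10·W = 1841.5 − 681.5 = 1160, so W = 116 kg.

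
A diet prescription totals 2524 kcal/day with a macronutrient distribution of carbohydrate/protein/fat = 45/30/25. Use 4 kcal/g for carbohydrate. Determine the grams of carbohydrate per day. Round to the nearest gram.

Carbohydrate energy = 45% × 2524 = 1135.8 kcal.
At 4 kcal/g: 1135.8 ÷ 4 = 283.95 g.

284 g/day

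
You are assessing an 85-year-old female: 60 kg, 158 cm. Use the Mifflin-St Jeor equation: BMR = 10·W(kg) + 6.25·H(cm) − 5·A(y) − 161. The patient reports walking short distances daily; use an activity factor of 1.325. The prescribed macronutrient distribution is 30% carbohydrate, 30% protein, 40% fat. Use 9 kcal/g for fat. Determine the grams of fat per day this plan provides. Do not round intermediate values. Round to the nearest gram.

Mifflin-St Jeor (female): BMR = 10(60) + 6.25(158) − 5(85) − 161 = 600 + 987.5 − 425 − 161 = 1001.5 kcal/day.
TEE = 1001.5 × 1.325 = 1326.9875 kcal/day.
Fat energy = 40% × 1326.9875 = 530.795 kcal.
Fat = 530.795 ÷ 9 kcal/g = 58.9772 g.

59 g/day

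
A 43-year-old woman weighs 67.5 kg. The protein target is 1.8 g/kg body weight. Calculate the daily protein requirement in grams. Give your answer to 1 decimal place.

121.5 g/day

Protein = 1.8 g/kg × 67.5 kg = 121.5 g/day.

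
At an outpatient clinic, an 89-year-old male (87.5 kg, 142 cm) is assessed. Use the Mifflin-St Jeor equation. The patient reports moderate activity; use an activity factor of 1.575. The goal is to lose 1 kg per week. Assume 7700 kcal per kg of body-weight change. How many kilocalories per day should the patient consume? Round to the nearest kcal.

983 kilocalories per day

Mifflin-St Jeor (male): BMR = 10(87.5) + 6.25(142) − 5(89) + 5 = 875 + 887.5 − 445 + 5 = 1322.5 kcal/day.
TEE = 1322.5 × 1.575 = 2082.9375 kcal/day.
Required daily deficit = 1 × 7700 ÷ 7 = 1100 kcal/day.
Target intake = 2082.9375 − 1100 = 982.9375 kcal/day.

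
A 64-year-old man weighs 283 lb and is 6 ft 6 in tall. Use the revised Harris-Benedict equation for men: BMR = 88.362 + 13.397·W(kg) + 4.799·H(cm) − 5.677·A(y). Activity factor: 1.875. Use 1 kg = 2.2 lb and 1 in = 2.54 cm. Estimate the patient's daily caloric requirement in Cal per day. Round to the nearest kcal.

4498 Cal per day

Convert to metric: weight = 283 ÷ 2.2 = 128.6364 kg; height = (6×12 + 6) × 2.54 = 78 × 2.54 = 198.12 cm.
Harris-Benedict: BMR = 88.362 + 13.397(128.6364) + 4.799(198.12) − 5.677(64) = 2399.1532 kcal/day.
TEE = BMR × activity factor = 2399.1532 × 1.875 = 4498.4123 kcal/day.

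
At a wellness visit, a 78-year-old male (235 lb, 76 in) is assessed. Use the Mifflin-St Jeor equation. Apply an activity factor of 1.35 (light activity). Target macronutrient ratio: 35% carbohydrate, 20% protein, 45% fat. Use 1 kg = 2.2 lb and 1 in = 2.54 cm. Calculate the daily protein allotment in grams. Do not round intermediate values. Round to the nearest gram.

128 g/day

Convert to metric: weight = 235 ÷ 2.2 = 106.8182 kg; height = 76 × 2.54 = 193.04 cm.
Mifflin-St Jeor (male): BMR = 10(106.8182) + 6.25(193.04) − 5(78) + 5 = 1068.1818 + 1206.5 − 390 + 5 = 1889.6818 kcal/day.
TEE = 1889.6818 × 1.35 = 2551.0705 kcal/day.
Protein energy = 20% × 2551.0705 = 510.2141 kcal.
Protein = 510.2141 ÷ 4 kcal/g = 127.5535 g.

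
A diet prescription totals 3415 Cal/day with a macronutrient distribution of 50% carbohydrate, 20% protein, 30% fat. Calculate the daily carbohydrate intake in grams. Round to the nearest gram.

Carbohydrate energy = 50% × 3415 = 1707.5 kcal.
At 4 kcal/g: 1707.5 ÷ 4 = 426.875 g.

427 g/day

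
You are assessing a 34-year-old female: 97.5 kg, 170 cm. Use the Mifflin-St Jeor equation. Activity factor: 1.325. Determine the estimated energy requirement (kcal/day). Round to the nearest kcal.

2261 kcal/day

Mifflin-St Jeor (female): BMR = 10(97.5) + 6.25(170) − 5(34) − 161 = 975 + 1062.5 − 170 − 161 = 1706.5 kcal/day.
TEE = BMR × activity factor = 1706.5 × 1.325 = 2261.1125 kcal/day.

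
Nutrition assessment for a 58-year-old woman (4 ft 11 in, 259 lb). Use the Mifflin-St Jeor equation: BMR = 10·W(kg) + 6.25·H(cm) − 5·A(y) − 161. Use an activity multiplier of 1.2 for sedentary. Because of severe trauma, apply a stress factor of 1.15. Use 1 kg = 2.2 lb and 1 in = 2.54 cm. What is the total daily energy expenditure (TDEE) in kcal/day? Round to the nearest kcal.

Convert to metric: weight = 259 ÷ 2.2 = 117.7273 kg; height = (4×12 + 11) × 2.54 = 59 × 2.54 = 149.86 cm.
Mifflin-St Jeor (female): BMR = 10(117.7273) + 6.25(149.86) − 5(58) − 161 = 1177.2727 + 936.625 − 290 − 161 = 1662.8977 kcal/day.
TEE = BMR × activity factor = 1662.8977 × 1.2 = 1995.4773 kcal/day.
Apply stress factor: 1995.4773 × 1.15 = 2294.7989 kcal/day.

2295 kcal/day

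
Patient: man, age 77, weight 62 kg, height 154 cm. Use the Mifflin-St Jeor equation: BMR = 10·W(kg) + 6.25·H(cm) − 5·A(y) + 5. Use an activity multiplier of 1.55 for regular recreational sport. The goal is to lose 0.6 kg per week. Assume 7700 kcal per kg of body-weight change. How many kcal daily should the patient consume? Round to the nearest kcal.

Mifflin-St Jeor (male): BMR = 10(62) + 6.25(154) − 5(77) + 5 = 620 + 962.5 − 385 + 5 = 1202.5 kcal/day.
TEE = 1202.5 × 1.55 = 1863.875 kcal/day.
Required daily deficit = 0.6 × 7700 ÷ 7 = 660 kcal/day.
Target intake = 1863.875 − 660 = 1203.875 kcal/day.

1204 kcal daily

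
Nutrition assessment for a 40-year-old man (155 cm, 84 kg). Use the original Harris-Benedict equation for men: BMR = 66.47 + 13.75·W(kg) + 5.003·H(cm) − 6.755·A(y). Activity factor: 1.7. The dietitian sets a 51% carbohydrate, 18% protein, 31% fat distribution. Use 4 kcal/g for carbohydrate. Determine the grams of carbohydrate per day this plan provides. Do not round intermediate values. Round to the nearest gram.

Harris-Benedict: BMR = 66.47 + 13.75(84) + 5.003(155) − 6.755(40) = 1726.735 kcal/day.
TEE = 1726.735 × 1.7 = 2935.4495 kcal/day.
Carbohydrate energy = 51% × 2935.4495 = 1497.0792 kcal.
Carbohydrate = 1497.0792 ÷ 4 kcal/g = 374.2698 g.

374 g/day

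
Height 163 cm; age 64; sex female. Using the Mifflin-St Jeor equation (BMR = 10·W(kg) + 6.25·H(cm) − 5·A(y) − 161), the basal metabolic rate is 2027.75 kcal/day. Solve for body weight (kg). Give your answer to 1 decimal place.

2027.75 = 10·W + 6.25(163) − 5(64) − 161
10·W = 2027.75 − 537.75 = 1490, so W = 149 kg.

149.0 kg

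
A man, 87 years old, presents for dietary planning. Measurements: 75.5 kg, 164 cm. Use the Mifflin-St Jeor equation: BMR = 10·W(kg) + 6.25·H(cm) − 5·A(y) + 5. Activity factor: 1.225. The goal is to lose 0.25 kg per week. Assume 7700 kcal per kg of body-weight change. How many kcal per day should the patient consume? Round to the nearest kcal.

Mifflin-St Jeor (male): BMR = 10(75.5) + 6.25(164) − 5(87) + 5 = 755 + 1025 − 435 + 5 = 1350 kcal/day.
TEE = 1350 × 1.225 = 1653.75 kcal/day.
Required daily deficit = 0.25 × 7700 ÷ 7 = 275 kcal/day.
Target intake = 1653.75 − 275 = 1378.75 kcal/day.

1379 kcal per day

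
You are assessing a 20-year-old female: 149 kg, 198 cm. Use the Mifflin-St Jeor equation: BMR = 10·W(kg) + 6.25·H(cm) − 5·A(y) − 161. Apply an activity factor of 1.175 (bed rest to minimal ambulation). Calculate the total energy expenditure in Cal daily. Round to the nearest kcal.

Mifflin-St Jeor (female): BMR = 10(149) + 6.25(198) − 5(20) − 161 = 1490 + 1237.5 − 100 − 161 = 2466.5 kcal/day.
TEE = BMR × activity factor = 2466.5 × 1.175 = 2898.1375 kcal/day.

2898 Cal daily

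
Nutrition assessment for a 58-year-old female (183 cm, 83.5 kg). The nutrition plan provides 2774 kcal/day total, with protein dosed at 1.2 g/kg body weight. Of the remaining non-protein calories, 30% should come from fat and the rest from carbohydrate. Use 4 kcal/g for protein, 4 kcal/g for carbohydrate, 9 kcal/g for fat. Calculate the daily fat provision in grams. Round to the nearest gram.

79 g/day

Protein = 1.2 × 83.5 = 100.2 g → 100.2 × 4 = 400.8 kcal.
Non-protein calories = 2774 − 400.8 = 2373.2 kcal.
Fat: 30% × 2373.2 = 711.96 kcal; carbohydrate: 1661.24 kcal.
Fat: 711.96 kcal ÷ 9 kcal/g = 79.1067 g.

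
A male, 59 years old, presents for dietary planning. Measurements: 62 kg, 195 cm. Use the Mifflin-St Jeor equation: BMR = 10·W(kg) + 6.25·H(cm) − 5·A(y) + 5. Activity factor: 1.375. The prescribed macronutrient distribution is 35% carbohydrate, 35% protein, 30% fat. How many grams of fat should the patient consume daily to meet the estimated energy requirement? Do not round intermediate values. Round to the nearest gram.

Mifflin-St Jeor (male): BMR = 10(62) + 6.25(195) − 5(59) + 5 = 620 + 1218.75 − 295 + 5 = 1548.75 kcal/day.
TEE = 1548.75 × 1.375 = 2129.5313 kcal/day.
Fat energy = 30% × 2129.5313 = 638.8594 kcal.
Fat = 638.8594 ÷ 9 kcal/g = 70.9844 g.

71 g/day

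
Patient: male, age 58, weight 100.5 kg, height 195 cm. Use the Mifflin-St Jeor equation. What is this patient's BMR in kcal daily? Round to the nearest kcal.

1939 kcal daily

Mifflin-St Jeor (male): BMR = 10(100.5) + 6.25(195) − 5(58) + 5 = 1005 + 1218.75 − 290 + 5 = 1938.75 kcal/day.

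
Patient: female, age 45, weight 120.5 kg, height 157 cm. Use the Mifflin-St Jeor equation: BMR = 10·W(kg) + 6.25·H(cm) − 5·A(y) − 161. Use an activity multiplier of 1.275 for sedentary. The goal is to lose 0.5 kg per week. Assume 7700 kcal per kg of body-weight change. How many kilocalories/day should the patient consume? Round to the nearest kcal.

Mifflin-St Jeor (female): BMR = 10(120.5) + 6.25(157) − 5(45) − 161 = 1205 + 981.25 − 225 − 161 = 1800.25 kcal/day.
TEE = 1800.25 × 1.275 = 2295.3188 kcal/day.
Required daily deficit = 0.5 × 7700 ÷ 7 = 550 kcal/day.
Target intake = 2295.3188 − 550 = 1745.3188 kcal/day.

1745 kilocalories/day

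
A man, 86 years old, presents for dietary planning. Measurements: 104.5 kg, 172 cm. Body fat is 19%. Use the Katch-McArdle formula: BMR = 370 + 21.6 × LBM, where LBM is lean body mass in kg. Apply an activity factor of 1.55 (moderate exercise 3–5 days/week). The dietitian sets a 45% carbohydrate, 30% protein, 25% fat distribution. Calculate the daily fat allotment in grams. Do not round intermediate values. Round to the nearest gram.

95 g/day

LBM = 104.5 × (1 − 0.19) = 84.645 kg. Katch-McArdle: BMR = 370 + 21.6 × 84.645 = 2198.332 kcal/day.
TEE = 2198.332 × 1.55 = 3407.4146 kcal/day.
Fat energy = 25% × 3407.4146 = 851.8537 kcal.
Fat = 851.8537 ÷ 9 kcal/g = 94.6504 g.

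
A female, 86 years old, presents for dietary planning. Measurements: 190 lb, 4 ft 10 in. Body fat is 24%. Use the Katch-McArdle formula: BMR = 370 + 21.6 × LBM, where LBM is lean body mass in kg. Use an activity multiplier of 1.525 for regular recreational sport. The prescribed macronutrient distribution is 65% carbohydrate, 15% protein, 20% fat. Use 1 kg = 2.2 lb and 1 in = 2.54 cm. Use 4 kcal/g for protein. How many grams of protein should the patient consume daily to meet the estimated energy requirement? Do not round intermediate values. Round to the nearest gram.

102 g/day

Convert to metric: weight = 190 ÷ 2.2 = 86.3636 kg; height = (4×12 + 10) × 2.54 = 58 × 2.54 = 147.32 cm.
LBM = 86.3636 × (1 − 0.24) = 65.6364 kg. Katch-McArdle: BMR = 370 + 21.6 × 65.6364 = 1787.7455 kcal/day.
TEE = 1787.7455 × 1.525 = 2726.3118 kcal/day.
Protein energy = 15% × 2726.3118 = 408.9468 kcal.
Protein = 408.9468 ÷ 4 kcal/g = 102.2367 g.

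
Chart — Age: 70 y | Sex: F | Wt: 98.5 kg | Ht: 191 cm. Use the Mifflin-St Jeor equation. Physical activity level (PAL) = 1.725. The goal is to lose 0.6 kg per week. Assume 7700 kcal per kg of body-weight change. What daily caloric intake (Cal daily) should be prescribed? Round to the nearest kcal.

Mifflin-St Jeor (female): BMR = 10(98.5) + 6.25(191) − 5(70) − 161 = 985 + 1193.75 − 350 − 161 = 1667.75 kcal/day.
TEE = 1667.75 × 1.725 = 2876.8688 kcal/day.
Required daily deficit = 0.6 × 7700 ÷ 7 = 660 kcal/day.
Target intake = 2876.8688 − 660 = 2216.8688 kcal/day.

2217 Cal daily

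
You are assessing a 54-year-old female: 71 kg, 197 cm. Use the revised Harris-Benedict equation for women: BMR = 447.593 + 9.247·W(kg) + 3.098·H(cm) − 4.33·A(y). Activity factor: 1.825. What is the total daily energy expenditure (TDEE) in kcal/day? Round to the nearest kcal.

Harris-Benedict: BMR = 447.593 + 9.247(71) + 3.098(197) − 4.33(54) = 1480.616 kcal/day.
TEE = BMR × activity factor = 1480.616 × 1.825 = 2702.1242 kcal/day.

2702 kcal/day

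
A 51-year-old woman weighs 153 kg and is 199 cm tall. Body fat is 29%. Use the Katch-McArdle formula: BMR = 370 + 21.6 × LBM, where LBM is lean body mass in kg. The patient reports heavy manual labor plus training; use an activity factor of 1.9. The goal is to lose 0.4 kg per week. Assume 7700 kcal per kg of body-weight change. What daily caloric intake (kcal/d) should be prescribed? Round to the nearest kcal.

4721 kcal/d

LBM = 153 × (1 − 0.29) = 108.63 kg. Katch-McArdle: BMR = 370 + 21.6 × 108.63 = 2716.408 kcal/day.
TEE = 2716.408 × 1.9 = 5161.1752 kcal/day.
Required daily deficit = 0.4 × 7700 ÷ 7 = 440 kcal/day.
Target intake = 5161.1752 − 440 = 4721.1752 kcal/day.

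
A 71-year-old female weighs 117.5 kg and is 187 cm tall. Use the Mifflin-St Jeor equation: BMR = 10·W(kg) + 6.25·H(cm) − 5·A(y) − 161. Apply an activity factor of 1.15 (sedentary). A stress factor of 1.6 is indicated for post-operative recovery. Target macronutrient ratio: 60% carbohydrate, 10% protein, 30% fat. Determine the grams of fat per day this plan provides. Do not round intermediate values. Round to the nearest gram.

Mifflin-St Jeor (female): BMR = 10(117.5) + 6.25(187) − 5(71) − 161 = 1175 + 1168.75 − 355 − 161 = 1827.75 kcal/day.
TEE = 1827.75 × 1.15 = 2101.9125 kcal/day.
With stress factor 1.6: 2101.9125 × 1.6 = 3363.06 kcal/day.
Fat energy = 30% × 3363.06 = 1008.918 kcal.
Fat = 1008.918 ÷ 9 kcal/g = 112.102 g.

112 g/day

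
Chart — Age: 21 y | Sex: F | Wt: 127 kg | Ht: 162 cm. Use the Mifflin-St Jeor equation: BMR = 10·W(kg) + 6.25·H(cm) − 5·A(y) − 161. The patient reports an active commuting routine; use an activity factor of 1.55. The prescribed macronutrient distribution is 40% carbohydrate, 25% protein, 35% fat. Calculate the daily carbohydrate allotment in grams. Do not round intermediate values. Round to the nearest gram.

313 g/day

Mifflin-St Jeor (female): BMR = 10(127) + 6.25(162) − 5(21) − 161 = 1270 + 1012.5 − 105 − 161 = 2016.5 kcal/day.
TEE = 2016.5 × 1.55 = 3125.575 kcal/day.
Carbohydrate energy = 40% × 3125.575 = 1250.23 kcal.
Carbohydrate = 1250.23 ÷ 4 kcal/g = 312.5575 g.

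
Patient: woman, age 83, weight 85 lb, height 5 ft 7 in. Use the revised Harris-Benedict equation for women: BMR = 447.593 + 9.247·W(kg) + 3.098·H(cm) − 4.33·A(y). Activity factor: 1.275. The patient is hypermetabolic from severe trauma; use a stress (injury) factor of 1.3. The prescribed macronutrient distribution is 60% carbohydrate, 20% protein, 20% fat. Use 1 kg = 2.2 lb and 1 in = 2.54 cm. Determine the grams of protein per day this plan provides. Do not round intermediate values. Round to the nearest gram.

81 g/day

Convert to metric: weight = 85 ÷ 2.2 = 38.6364 kg; height = (5×12 + 7) × 2.54 = 67 × 2.54 = 170.18 cm.
Harris-Benedict: BMR = 447.593 + 9.247(38.6364) + 3.098(170.18) − 4.33(83) = 972.6911 kcal/day.
TEE = 972.6911 × 1.275 = 1240.1811 kcal/day.
With stress factor 1.3: 1240.1811 × 1.3 = 1612.2355 kcal/day.
Protein energy = 20% × 1612.2355 = 322.4471 kcal.
Protein = 322.4471 ÷ 4 kcal/g = 80.6118 g.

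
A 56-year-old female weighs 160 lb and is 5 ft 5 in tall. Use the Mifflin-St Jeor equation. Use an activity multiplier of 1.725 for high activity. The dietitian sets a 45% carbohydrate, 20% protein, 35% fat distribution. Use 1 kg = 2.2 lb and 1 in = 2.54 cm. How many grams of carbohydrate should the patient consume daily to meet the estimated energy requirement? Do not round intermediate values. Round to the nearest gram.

Convert to metric: weight = 160 ÷ 2.2 = 72.7273 kg; height = (5×12 + 5) × 2.54 = 65 × 2.54 = 165.1 cm.
Mifflin-St Jeor (female): BMR = 10(72.7273) + 6.25(165.1) − 5(56) − 161 = 727.2727 + 1031.875 − 280 − 161 = 1318.1477 kcal/day.
TEE = 1318.1477 × 1.725 = 2273.8048 kcal/day.
Carbohydrate energy = 45% × 2273.8048 = 1023.2122 kcal.
Carbohydrate = 1023.2122 ÷ 4 kcal/g = 255.803 g.

256 g/day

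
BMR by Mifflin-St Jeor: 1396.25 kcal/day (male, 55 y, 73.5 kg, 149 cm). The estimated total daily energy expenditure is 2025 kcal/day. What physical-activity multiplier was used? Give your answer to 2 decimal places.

Activity factor = TEE ÷ BMR = 2025 ÷ 1396.25 = 1.45.

1.45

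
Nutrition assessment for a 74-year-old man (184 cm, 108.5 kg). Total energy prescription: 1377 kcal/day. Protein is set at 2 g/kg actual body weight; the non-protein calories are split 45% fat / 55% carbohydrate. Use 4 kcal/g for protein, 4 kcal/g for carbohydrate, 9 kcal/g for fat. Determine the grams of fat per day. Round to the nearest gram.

25 g/day

Protein = 2 × 108.5 = 217 g → 217 × 4 = 868 kcal.
Non-protein calories = 1377 − 868 = 509 kcal.
Fat: 45% × 509 = 229.05 kcal; carbohydrate: 279.95 kcal.
Fat: 229.05 kcal ÷ 9 kcal/g = 25.45 g.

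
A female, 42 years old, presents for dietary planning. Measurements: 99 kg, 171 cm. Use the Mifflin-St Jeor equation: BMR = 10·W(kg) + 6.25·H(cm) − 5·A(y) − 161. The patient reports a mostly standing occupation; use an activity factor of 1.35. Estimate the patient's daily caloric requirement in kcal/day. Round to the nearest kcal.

Mifflin-St Jeor (female): BMR = 10(99) + 6.25(171) − 5(42) − 161 = 990 + 1068.75 − 210 − 161 = 1687.75 kcal/day.
TEE = BMR × activity factor = 1687.75 × 1.35 = 2278.4625 kcal/day.

2278 kcal/day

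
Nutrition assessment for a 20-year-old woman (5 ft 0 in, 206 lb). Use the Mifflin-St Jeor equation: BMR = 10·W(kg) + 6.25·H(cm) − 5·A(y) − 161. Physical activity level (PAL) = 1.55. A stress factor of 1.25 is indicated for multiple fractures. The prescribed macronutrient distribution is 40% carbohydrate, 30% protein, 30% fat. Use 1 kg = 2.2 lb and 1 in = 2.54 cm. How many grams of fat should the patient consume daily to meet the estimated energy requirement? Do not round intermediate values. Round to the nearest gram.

Convert to metric: weight = 206 ÷ 2.2 = 93.6364 kg; height = (5×12 + 0) × 2.54 = 60 × 2.54 = 152.4 cm.
Mifflin-St Jeor (female): BMR = 10(93.6364) + 6.25(152.4) − 5(20) − 161 = 936.3636 + 952.5 − 100 − 161 = 1627.8636 kcal/day.
TEE = 1627.8636 × 1.55 = 2523.1886 kcal/day.
With stress factor 1.25: 2523.1886 × 1.25 = 3153.9858 kcal/day.
Fat energy = 30% × 3153.9858 = 946.1957 kcal.
Fat = 946.1957 ÷ 9 kcal/g = 105.1329 g.

105 g/day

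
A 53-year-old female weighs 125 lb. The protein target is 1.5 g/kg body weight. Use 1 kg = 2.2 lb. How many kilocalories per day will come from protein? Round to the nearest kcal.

Weight in kg = 125 ÷ 2.2 = 56.8182 kg.
Protein = 1.5 g/kg × 56.8182 kg = 85.2273 g/day.
Protein energy = 85.2273 g × 4 kcal/g = 340.9091 kcal/day.

341 kcal/day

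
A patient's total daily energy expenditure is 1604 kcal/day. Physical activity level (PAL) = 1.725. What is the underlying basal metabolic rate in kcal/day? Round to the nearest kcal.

930 kcal/day

BMR = TEE ÷ activity factor = 1604 ÷ 1.725 = 929.8551 kcal/day.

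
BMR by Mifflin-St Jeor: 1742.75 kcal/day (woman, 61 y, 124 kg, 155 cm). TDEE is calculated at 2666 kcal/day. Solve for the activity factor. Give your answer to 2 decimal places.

Activity factor = TEE ÷ BMR = 2666 ÷ 1742.75 = 1.53.

1.53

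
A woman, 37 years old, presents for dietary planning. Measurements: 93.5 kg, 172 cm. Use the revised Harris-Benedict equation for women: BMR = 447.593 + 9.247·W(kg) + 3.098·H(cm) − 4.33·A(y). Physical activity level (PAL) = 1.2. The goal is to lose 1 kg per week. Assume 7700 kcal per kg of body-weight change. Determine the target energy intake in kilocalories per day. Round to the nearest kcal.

Harris-Benedict: BMR = 447.593 + 9.247(93.5) + 3.098(172) − 4.33(37) = 1684.8335 kcal/day.
TEE = 1684.8335 × 1.2 = 2021.8002 kcal/day.
Required daily deficit = 1 × 7700 ÷ 7 = 1100 kcal/day.
Target intake = 2021.8002 − 1100 = 921.8002 kcal/day.

922 kilocalories per day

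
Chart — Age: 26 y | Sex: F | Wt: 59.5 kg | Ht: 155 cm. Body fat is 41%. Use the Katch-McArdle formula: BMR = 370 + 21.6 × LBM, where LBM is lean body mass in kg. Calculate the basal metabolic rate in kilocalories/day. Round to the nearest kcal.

LBM = 59.5 × (1 − 0.41) = 35.105 kg. Katch-McArdle: BMR = 370 + 21.6 × 35.105 = 1128.268 kcal/day.

1128 kilocalories/day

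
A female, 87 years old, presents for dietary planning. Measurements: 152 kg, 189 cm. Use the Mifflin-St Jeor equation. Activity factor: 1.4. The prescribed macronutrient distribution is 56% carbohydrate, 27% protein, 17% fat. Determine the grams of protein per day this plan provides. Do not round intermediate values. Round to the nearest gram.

199 g/day

Mifflin-St Jeor (female): BMR = 10(152) + 6.25(189) − 5(87) − 161 = 1520 + 1181.25 − 435 − 161 = 2105.25 kcal/day.
TEE = 2105.25 × 1.4 = 2947.35 kcal/day.
Protein energy = 27% × 2947.35 = 795.7845 kcal.
Protein = 795.7845 ÷ 4 kcal/g = 198.9461 g.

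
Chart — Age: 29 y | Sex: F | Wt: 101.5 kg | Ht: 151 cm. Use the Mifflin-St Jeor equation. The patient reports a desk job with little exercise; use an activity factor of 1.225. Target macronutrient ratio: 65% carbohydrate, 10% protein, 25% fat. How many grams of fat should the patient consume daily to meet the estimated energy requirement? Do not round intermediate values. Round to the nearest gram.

Mifflin-St Jeor (female): BMR = 10(101.5) + 6.25(151) − 5(29) − 161 = 1015 + 943.75 − 145 − 161 = 1652.75 kcal/day.
TEE = 1652.75 × 1.225 = 2024.6188 kcal/day.
Fat energy = 25% × 2024.6188 = 506.1547 kcal.
Fat = 506.1547 ÷ 9 kcal/g = 56.2394 g.

56 g/day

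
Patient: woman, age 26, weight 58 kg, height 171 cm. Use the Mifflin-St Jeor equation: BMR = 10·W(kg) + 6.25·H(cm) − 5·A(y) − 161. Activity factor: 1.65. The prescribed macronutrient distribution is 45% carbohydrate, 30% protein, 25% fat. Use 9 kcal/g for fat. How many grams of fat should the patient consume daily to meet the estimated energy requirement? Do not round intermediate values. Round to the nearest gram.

62 g/day

Mifflin-St Jeor (female): BMR = 10(58) + 6.25(171) − 5(26) − 161 = 580 + 1068.75 − 130 − 161 = 1357.75 kcal/day.
TEE = 1357.75 × 1.65 = 2240.2875 kcal/day.
Fat energy = 25% × 2240.2875 = 560.0719 kcal.
Fat = 560.0719 ÷ 9 kcal/g = 62.2302 g.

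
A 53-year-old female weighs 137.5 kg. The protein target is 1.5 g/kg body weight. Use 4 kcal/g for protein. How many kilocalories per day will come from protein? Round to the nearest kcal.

825 kcal/day

Protein = 1.5 g/kg × 137.5 kg = 206.25 g/day.
Protein energy = 206.25 g × 4 kcal/g = 825 kcal/day.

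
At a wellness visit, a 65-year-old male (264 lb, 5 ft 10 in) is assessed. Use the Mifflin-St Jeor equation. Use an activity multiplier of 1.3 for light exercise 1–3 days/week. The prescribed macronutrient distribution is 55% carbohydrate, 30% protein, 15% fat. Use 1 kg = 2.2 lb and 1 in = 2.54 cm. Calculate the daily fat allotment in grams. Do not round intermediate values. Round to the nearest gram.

43 g/day

Convert to metric: weight = 264 ÷ 2.2 = 120 kg; height = (5×12 + 10) × 2.54 = 70 × 2.54 = 177.8 cm.
Mifflin-St Jeor (male): BMR = 10(120) + 6.25(177.8) − 5(65) + 5 = 1200 + 1111.25 − 325 + 5 = 1991.25 kcal/day.
TEE = 1991.25 × 1.3 = 2588.625 kcal/day.
Fat energy = 15% × 2588.625 = 388.2938 kcal.
Fat = 388.2938 ÷ 9 kcal/g = 43.1438 g.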